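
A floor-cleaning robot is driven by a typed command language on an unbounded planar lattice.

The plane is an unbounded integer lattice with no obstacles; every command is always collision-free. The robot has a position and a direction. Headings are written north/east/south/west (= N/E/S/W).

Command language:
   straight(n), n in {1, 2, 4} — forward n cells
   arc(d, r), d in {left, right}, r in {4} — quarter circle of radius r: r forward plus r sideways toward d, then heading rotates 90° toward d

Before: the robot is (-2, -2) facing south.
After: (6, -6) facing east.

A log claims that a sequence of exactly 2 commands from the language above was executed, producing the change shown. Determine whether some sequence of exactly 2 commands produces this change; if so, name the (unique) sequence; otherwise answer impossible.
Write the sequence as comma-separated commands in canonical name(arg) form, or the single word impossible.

key: position moved to (6,-6) AND the heading swung to E — translation plus rotation needed
start: (-2, -2) facing south
[1] after arc(left, 4): (2, -6) facing east
[2] after straight(4): (6, -6) facing east
no rival 2-sequence matches.

arc(left, 4), straight(4)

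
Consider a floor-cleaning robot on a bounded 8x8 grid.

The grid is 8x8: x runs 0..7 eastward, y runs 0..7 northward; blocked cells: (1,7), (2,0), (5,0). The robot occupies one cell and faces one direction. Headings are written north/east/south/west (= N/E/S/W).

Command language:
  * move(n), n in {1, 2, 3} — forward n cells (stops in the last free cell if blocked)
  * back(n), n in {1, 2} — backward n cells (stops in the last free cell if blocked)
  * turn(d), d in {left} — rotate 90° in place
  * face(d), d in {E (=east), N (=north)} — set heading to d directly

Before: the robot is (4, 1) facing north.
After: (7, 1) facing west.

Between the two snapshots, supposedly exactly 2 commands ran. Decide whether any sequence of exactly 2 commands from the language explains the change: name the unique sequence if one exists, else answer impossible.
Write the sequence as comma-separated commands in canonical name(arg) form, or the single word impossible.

every 2-command combo misses the target.

impossible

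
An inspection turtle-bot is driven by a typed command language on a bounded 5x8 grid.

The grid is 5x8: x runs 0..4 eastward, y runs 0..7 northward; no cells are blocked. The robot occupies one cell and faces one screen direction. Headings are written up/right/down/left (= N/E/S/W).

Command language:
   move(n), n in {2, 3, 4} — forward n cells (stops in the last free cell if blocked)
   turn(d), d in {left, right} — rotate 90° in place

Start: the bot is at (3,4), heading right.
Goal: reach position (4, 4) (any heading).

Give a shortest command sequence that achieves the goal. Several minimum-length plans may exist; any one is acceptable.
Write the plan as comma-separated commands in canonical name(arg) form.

initial: at (3,4), heading right
t=1 move(3) ⇒ at (4,4), heading right
minimal: 1 command(s), checked below 1.

move(3)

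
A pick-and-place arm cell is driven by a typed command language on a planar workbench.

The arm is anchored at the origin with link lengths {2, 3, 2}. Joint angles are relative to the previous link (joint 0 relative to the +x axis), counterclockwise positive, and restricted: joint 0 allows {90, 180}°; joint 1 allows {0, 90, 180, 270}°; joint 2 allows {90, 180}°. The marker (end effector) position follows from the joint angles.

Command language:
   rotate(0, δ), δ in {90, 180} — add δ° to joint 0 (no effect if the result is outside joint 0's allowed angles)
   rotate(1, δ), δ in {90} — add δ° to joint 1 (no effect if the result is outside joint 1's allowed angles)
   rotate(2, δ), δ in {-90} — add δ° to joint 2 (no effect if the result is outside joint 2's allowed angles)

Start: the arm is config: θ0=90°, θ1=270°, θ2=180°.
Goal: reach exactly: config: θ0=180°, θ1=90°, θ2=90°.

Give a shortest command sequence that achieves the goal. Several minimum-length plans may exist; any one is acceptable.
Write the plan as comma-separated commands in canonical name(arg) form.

begin: config: θ0=90°, θ1=270°, θ2=180°
1. rotate(0, 90) → config: θ0=180°, θ1=270°, θ2=180°
2. rotate(2, -90) → config: θ0=180°, θ1=270°, θ2=90°
3. rotate(1, 90) → config: θ0=180°, θ1=0°, θ2=90°
4. rotate(1, 90) → config: θ0=180°, θ1=90°, θ2=90°
nothing shorter than 4 reaches the goal.

rotate(0, 90), rotate(2, -90), rotate(1, 90), rotate(1, 90)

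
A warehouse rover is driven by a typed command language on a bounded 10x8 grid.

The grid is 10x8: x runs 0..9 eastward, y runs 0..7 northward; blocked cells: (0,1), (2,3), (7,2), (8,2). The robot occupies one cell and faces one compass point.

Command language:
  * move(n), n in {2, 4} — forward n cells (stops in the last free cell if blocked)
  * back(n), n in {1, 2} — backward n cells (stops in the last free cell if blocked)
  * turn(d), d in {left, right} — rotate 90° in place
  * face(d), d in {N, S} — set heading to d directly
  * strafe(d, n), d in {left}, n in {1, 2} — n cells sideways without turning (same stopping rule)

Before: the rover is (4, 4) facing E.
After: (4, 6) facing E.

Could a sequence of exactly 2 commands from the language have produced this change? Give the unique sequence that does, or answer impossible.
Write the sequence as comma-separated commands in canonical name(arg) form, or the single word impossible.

strafe(left, 1), strafe(left, 1)

key: still facing E at the end — nothing in the sequence rotates
from: (4, 4) facing E
[1] after strafe(left, 1): (4, 5) facing E
[2] after strafe(left, 1): (4, 6) facing E
no other 2-command option fits: unique.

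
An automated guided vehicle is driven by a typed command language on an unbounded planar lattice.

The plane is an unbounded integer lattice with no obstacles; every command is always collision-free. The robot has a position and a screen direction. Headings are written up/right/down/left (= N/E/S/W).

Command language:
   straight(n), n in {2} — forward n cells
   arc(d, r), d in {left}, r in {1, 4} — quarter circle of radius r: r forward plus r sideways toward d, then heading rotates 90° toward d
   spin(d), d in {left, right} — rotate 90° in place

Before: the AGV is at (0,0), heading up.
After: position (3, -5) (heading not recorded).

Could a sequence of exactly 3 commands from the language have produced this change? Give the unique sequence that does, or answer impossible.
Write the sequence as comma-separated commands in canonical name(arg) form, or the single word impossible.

spin(left), arc(left, 1), arc(left, 4)

key: running arc(left, 4) before spin(left) would end elsewhere — order is forced
begin: at (0,0), heading up
1. spin(left) → at (0,0), heading left
2. arc(left, 1) → at (-1,-1), heading down
3. arc(left, 4) → at (3,-5), heading right
no other 3-command option fits: unique.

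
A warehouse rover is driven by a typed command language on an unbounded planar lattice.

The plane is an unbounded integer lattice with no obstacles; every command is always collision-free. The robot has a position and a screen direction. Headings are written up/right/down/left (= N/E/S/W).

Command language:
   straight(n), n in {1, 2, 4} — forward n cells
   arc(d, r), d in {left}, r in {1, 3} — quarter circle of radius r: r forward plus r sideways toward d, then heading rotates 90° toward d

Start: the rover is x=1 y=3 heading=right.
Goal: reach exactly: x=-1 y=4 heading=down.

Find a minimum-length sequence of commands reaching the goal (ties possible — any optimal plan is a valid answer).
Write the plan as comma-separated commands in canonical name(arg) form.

begin: x=1 y=3 heading=right
[1] after arc(left, 3): x=4 y=6 heading=up
[2] after arc(left, 1): x=3 y=7 heading=left
[3] after straight(1): x=2 y=7 heading=left
[4] after arc(left, 3): x=-1 y=4 heading=down
shorter routes all fall short; 4 is best.

arc(left, 3), arc(left, 1), straight(1), arc(left, 3)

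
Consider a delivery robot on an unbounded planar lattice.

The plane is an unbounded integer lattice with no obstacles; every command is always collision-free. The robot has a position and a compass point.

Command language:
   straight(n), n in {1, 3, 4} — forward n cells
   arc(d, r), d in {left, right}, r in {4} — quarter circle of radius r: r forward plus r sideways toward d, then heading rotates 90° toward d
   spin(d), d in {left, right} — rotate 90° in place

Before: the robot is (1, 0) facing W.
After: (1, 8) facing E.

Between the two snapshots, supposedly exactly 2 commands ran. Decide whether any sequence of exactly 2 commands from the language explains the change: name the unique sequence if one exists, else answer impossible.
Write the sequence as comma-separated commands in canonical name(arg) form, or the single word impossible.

arc(right, 4), arc(right, 4)

key: position moved to (1,8) AND the heading swung to E — translation plus rotation needed
from: (1, 0) facing W
step 1 (arc(right, 4)): (-3, 4) facing N
step 2 (arc(right, 4)): (1, 8) facing E
uniquely the one of 49 2-step routes that fits.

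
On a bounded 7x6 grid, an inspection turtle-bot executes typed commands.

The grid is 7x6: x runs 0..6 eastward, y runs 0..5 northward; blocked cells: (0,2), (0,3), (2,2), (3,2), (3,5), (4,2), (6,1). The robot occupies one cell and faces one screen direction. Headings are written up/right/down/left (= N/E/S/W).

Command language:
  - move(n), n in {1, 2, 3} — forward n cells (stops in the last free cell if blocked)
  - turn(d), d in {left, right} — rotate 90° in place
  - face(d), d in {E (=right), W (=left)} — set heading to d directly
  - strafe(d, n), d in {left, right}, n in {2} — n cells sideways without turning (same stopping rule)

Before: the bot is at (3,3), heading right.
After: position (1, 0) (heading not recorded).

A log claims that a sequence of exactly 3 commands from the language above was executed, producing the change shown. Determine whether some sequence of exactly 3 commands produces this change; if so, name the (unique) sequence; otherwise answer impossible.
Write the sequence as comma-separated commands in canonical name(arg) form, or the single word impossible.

turn(right), strafe(right, 2), move(3)

key: order matters: swapping turn(right) and move(3) lands elsewhere
start: at (3,3), heading right
step 1 (turn(right)): at (3,3), heading down
step 2 (strafe(right, 2)): at (1,3), heading down
step 3 (move(3)): at (1,0), heading down
no other 3-command option fits: unique.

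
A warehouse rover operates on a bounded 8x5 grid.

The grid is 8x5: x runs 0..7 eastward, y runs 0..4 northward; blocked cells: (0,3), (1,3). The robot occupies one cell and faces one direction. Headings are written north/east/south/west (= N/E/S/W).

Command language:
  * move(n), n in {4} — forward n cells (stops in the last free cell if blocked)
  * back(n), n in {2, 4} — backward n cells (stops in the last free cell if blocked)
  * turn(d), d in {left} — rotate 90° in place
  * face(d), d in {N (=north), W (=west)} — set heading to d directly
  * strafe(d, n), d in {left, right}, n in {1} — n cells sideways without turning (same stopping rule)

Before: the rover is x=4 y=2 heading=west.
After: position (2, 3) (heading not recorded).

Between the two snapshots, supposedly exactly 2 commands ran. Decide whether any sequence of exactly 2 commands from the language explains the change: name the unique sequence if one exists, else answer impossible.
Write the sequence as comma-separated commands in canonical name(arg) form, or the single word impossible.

strafe(right, 1), move(4)

key: order matters: swapping strafe(right, 1) and move(4) lands elsewhere
begin: x=4 y=2 heading=west
step 1 (strafe(right, 1)): x=4 y=3 heading=west
step 2 (move(4)): x=2 y=3 heading=west
uniquely the one of 64 2-step routes that fits.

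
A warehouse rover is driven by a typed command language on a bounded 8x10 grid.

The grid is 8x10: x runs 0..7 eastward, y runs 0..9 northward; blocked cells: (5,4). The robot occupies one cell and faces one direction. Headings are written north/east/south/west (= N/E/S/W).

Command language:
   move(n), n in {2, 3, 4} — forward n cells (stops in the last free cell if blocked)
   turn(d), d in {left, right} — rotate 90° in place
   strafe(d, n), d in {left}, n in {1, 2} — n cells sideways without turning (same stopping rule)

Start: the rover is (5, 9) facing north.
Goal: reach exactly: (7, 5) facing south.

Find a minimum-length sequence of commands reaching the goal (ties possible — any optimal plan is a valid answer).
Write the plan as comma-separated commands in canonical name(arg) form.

initial: (5, 9) facing north
t=1 turn(left) ⇒ (5, 9) facing west
t=2 turn(left) ⇒ (5, 9) facing south
t=3 move(4) ⇒ (5, 5) facing south
t=4 strafe(left, 2) ⇒ (7, 5) facing south
no 3-step plan works, so 4 is optimal.

turn(left), turn(left), move(4), strafe(left, 2)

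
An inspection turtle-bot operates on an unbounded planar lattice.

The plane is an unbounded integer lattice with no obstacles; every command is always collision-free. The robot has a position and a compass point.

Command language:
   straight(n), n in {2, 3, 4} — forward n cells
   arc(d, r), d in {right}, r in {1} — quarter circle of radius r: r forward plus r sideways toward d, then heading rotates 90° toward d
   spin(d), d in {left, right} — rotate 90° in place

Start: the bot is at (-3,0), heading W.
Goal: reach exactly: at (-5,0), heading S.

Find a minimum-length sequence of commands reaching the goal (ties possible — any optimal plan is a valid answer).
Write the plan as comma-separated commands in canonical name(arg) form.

start: at (-3,0), heading W
1. straight(2) → at (-5,0), heading W
2. spin(left) → at (-5,0), heading S
minimal: 2 command(s), checked below 2.

straight(2), spin(left)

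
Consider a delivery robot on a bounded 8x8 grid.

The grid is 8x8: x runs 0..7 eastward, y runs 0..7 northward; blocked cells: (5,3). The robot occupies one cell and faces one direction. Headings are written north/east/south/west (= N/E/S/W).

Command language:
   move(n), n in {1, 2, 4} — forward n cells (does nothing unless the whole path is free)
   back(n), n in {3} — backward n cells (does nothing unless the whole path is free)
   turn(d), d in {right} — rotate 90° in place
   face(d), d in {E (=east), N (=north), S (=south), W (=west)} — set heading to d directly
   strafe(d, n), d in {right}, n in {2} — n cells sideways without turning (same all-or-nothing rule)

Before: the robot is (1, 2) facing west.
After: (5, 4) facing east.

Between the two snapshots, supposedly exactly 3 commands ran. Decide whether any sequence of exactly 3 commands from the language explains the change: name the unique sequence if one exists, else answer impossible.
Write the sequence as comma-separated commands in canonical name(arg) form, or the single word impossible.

key: running move(4) before strafe(right, 2) would end elsewhere — order is forced
begin: (1, 2) facing west
step 1 (strafe(right, 2)): (1, 4) facing west
step 2 (face(E)): (1, 4) facing east
step 3 (move(4)): (5, 4) facing east
no rival 3-sequence matches.

strafe(right, 2), face(E), move(4)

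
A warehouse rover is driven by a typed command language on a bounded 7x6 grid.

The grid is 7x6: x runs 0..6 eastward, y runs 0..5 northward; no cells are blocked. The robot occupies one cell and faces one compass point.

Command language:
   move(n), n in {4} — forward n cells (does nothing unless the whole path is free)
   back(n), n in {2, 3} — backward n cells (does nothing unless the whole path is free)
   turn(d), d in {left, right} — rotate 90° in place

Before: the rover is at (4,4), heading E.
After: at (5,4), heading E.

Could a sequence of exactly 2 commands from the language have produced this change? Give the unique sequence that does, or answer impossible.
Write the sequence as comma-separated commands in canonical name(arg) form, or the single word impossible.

back(3), move(4)

key: order matters: swapping back(3) and move(4) lands elsewhere
t0: at (4,4), heading E
step 1 (back(3)): at (1,4), heading E
step 2 (move(4)): at (5,4), heading E
no other 2-command option fits: unique.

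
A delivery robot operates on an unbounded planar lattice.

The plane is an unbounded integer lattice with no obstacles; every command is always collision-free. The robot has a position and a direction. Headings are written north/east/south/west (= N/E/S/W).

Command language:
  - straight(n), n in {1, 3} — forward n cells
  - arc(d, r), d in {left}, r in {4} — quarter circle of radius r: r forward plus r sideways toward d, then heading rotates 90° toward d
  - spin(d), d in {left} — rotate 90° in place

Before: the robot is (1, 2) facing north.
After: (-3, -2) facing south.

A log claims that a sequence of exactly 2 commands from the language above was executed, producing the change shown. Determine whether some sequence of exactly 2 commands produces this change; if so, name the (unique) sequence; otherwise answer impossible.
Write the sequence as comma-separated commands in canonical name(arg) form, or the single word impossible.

key: position moved to (-3,-2) AND the heading swung to S — translation plus rotation needed
initial: (1, 2) facing north
t=1 spin(left) ⇒ (1, 2) facing west
t=2 arc(left, 4) ⇒ (-3, -2) facing south
uniquely the one of 16 2-step routes that fits.

spin(left), arc(left, 4)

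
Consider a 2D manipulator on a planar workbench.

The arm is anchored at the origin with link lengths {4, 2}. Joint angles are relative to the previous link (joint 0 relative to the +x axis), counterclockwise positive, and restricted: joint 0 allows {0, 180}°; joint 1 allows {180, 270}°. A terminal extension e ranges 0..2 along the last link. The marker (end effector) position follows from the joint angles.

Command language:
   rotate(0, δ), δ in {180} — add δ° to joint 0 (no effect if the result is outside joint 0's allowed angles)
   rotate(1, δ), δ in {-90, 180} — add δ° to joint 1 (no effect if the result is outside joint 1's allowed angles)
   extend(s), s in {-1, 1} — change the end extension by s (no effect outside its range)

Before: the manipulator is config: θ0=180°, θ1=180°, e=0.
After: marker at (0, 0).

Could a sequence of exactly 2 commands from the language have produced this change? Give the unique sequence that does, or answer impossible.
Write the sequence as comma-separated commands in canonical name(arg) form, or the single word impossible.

extend(1), extend(1)

begin: config: θ0=180°, θ1=180°, e=0
[1] after extend(1): config: θ0=180°, θ1=180°, e=1
[2] after extend(1): config: θ0=180°, θ1=180°, e=2
no other 2-command option fits: unique.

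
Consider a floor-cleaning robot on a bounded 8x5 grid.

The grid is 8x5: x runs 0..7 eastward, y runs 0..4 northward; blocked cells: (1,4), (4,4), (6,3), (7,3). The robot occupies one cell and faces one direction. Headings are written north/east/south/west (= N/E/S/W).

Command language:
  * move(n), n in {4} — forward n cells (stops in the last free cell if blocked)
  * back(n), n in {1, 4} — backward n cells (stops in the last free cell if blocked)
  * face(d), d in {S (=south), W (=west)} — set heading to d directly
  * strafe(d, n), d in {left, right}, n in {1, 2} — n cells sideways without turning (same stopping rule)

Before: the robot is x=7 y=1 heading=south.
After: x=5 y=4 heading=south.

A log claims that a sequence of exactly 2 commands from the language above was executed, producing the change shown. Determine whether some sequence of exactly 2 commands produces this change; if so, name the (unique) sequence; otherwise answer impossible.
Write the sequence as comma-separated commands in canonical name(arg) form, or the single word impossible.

strafe(right, 2), back(4)

key: order matters: swapping strafe(right, 2) and back(4) lands elsewhere
begin: x=7 y=1 heading=south
[1] after strafe(right, 2): x=5 y=1 heading=south
[2] after back(4): x=5 y=4 heading=south
uniquely the one of 81 2-step routes that fits.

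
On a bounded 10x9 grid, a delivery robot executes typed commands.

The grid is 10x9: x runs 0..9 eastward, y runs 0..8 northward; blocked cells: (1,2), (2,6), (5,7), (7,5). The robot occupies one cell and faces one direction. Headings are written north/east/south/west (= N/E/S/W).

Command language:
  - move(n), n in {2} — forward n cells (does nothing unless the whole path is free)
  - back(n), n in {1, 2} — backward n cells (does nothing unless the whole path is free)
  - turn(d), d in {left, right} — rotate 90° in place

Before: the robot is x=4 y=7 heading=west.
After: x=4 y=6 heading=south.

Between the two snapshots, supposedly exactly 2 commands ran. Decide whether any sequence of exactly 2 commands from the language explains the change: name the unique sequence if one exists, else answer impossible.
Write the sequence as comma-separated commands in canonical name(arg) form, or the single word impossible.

no 2-step route produces this change.

impossible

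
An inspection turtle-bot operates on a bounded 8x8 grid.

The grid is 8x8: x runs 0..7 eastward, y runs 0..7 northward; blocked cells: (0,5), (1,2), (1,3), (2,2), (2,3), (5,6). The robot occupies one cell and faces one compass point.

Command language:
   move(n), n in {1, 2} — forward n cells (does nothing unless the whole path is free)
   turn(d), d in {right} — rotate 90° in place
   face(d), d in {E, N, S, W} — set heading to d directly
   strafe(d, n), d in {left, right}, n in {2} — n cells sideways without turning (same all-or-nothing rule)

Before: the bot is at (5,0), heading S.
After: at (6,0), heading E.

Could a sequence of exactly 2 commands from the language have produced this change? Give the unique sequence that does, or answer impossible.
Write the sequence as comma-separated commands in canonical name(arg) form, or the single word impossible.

key: position moved to (6,0) AND the heading swung to E — translation plus rotation needed
begin: at (5,0), heading S
t=1 face(E) ⇒ at (5,0), heading E
t=2 move(1) ⇒ at (6,0), heading E
no rival 2-sequence matches.

face(E), move(1)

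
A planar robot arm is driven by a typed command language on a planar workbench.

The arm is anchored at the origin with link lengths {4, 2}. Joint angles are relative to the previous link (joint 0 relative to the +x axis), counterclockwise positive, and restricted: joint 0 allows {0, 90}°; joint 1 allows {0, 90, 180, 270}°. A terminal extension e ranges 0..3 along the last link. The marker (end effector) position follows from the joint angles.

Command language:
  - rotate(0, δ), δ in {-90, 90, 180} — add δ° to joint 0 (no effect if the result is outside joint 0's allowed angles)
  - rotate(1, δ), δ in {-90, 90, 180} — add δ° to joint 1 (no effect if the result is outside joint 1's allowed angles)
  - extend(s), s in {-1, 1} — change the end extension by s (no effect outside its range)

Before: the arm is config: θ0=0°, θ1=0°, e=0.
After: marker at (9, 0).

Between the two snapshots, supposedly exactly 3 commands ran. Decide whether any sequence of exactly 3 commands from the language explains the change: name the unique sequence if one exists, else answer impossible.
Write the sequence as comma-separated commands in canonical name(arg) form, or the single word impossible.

initial: config: θ0=0°, θ1=0°, e=0
[1] after extend(1): config: θ0=0°, θ1=0°, e=1
[2] after extend(1): config: θ0=0°, θ1=0°, e=2
[3] after extend(1): config: θ0=0°, θ1=0°, e=3
uniquely the one of 512 3-step routes that fits.

extend(1), extend(1), extend(1)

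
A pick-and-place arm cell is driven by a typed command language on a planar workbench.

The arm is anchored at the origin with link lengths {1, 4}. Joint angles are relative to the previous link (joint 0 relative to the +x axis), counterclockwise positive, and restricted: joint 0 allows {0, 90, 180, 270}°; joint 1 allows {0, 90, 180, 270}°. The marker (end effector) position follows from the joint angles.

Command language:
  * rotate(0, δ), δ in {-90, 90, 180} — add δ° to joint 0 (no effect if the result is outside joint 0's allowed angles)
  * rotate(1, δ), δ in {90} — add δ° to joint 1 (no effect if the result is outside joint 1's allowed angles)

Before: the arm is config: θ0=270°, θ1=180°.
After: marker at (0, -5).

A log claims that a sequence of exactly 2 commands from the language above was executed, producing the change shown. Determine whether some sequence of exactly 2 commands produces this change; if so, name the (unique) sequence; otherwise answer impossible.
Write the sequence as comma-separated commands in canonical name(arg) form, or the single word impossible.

begin: config: θ0=270°, θ1=180°
[1] after rotate(1, 90): config: θ0=270°, θ1=270°
[2] after rotate(1, 90): config: θ0=270°, θ1=0°
no other 2-command option fits: unique.

rotate(1, 90), rotate(1, 90)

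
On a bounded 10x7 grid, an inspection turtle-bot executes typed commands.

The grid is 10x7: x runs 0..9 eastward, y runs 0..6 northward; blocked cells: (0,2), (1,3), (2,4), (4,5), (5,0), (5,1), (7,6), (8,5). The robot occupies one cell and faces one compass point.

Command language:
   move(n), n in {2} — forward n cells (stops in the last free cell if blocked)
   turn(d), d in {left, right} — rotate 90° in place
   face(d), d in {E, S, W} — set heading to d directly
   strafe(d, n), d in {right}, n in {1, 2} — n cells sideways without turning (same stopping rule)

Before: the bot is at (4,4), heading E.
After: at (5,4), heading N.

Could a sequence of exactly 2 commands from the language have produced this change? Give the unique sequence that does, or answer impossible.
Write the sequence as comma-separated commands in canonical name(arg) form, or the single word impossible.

key: order matters: swapping turn(left) and strafe(right, 1) lands elsewhere
t0: at (4,4), heading E
1. turn(left) → at (4,4), heading N
2. strafe(right, 1) → at (5,4), heading N
uniquely the one of 64 2-step routes that fits.

turn(left), strafe(right, 1)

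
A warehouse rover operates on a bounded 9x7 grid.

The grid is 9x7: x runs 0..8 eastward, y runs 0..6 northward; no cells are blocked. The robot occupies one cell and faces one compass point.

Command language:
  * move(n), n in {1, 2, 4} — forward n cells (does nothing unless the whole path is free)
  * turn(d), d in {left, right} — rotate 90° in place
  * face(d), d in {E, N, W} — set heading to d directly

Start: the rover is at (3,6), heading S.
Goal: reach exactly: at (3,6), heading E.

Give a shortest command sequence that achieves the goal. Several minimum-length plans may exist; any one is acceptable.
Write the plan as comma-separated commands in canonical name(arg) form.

turn(left)

initial: at (3,6), heading S
t=1 turn(left) ⇒ at (3,6), heading E
no 0-step plan works, so 1 is optimal.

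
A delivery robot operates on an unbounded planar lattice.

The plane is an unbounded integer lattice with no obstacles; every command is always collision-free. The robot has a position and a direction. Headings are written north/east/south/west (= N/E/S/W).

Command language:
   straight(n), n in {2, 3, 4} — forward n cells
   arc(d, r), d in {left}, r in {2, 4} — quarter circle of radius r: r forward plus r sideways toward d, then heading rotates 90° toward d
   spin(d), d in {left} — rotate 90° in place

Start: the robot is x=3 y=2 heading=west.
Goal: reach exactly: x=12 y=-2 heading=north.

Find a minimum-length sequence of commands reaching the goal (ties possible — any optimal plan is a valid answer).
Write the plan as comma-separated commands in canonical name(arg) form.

start: x=3 y=2 heading=west
step 1 (arc(left, 4)): x=-1 y=-2 heading=south
step 2 (arc(left, 4)): x=3 y=-6 heading=east
step 3 (straight(3)): x=6 y=-6 heading=east
step 4 (straight(2)): x=8 y=-6 heading=east
step 5 (arc(left, 4)): x=12 y=-2 heading=north
shorter routes all fall short; 5 is best.

arc(left, 4), arc(left, 4), straight(3), straight(2), arc(left, 4)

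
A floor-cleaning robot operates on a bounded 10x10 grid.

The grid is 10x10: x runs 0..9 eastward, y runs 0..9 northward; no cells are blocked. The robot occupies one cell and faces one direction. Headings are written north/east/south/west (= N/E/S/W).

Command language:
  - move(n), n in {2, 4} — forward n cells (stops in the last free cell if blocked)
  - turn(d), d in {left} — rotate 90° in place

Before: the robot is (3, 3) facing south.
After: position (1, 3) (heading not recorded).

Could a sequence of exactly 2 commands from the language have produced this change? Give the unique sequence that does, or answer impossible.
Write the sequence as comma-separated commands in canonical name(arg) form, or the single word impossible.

impossible

every 2-command combo misses the target.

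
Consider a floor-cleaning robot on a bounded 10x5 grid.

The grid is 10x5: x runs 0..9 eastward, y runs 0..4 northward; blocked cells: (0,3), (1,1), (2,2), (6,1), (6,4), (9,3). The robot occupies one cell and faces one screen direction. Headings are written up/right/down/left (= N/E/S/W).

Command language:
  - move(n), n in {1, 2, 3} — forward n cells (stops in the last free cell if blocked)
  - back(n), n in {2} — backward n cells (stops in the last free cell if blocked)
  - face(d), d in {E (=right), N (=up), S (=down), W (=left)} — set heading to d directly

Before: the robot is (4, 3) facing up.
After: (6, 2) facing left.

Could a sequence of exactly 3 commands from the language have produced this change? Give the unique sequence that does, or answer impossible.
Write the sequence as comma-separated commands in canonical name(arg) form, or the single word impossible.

impossible

no 3-step route produces this change.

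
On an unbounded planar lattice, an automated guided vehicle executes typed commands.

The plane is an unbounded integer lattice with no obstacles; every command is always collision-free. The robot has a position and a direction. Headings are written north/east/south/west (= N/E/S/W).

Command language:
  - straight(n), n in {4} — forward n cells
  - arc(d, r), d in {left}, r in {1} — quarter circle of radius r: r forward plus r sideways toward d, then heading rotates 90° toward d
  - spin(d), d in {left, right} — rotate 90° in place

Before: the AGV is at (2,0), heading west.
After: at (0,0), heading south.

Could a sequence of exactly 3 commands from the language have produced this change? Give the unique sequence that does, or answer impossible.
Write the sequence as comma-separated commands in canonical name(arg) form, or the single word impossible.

spin(right), arc(left, 1), arc(left, 1)

key: order matters: swapping spin(right) and arc(left, 1) lands elsewhere
from: at (2,0), heading west
[1] after spin(right): at (2,0), heading north
[2] after arc(left, 1): at (1,1), heading west
[3] after arc(left, 1): at (0,0), heading south
uniquely the one of 64 3-step routes that fits.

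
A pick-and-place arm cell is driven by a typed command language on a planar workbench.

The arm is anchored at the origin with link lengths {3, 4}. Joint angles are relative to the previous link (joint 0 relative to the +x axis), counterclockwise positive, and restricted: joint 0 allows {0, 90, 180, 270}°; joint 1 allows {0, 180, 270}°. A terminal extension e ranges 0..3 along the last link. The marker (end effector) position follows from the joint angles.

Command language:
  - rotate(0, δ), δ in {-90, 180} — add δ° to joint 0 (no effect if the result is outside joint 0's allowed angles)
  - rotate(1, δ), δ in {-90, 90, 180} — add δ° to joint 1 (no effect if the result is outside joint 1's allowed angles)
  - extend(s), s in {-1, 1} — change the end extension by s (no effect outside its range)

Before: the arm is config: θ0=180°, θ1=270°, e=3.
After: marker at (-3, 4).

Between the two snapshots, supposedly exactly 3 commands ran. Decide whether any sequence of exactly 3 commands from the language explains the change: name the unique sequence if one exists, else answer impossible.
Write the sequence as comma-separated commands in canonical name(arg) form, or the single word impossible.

start: config: θ0=180°, θ1=270°, e=3
step 1 (extend(-1)): config: θ0=180°, θ1=270°, e=2
step 2 (extend(-1)): config: θ0=180°, θ1=270°, e=1
step 3 (extend(-1)): config: θ0=180°, θ1=270°, e=0
no other 3-command option fits: unique.

extend(-1), extend(-1), extend(-1)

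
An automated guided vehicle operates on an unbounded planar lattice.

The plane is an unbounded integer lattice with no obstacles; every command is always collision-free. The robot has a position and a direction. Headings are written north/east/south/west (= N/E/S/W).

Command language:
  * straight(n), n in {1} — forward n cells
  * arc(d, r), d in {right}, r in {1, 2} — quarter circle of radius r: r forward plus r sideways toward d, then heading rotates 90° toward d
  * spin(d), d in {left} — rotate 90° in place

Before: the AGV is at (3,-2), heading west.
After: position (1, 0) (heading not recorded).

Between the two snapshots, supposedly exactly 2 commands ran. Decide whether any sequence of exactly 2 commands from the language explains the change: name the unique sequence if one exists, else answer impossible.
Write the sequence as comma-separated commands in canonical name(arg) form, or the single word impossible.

key: running spin(left) before arc(right, 2) would end elsewhere — order is forced
start: at (3,-2), heading west
[1] after arc(right, 2): at (1,0), heading north
[2] after spin(left): at (1,0), heading west
no rival 2-sequence matches.

arc(right, 2), spin(left)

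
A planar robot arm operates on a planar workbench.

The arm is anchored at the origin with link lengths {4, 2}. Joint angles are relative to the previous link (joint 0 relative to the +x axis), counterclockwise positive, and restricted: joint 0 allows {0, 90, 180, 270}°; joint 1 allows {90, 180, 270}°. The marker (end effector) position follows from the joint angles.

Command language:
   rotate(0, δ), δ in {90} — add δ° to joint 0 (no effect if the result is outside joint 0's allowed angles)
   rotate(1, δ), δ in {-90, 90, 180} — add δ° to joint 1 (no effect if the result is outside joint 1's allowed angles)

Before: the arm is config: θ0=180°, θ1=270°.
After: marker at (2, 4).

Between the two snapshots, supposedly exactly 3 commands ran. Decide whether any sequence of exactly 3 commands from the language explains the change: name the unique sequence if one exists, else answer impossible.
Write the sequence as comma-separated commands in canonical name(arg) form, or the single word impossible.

from: config: θ0=180°, θ1=270°
1. rotate(0, 90) → config: θ0=270°, θ1=270°
2. rotate(0, 90) → config: θ0=0°, θ1=270°
3. rotate(0, 90) → config: θ0=90°, θ1=270°
all 64 alternatives checked — unique.

rotate(0, 90), rotate(0, 90), rotate(0, 90)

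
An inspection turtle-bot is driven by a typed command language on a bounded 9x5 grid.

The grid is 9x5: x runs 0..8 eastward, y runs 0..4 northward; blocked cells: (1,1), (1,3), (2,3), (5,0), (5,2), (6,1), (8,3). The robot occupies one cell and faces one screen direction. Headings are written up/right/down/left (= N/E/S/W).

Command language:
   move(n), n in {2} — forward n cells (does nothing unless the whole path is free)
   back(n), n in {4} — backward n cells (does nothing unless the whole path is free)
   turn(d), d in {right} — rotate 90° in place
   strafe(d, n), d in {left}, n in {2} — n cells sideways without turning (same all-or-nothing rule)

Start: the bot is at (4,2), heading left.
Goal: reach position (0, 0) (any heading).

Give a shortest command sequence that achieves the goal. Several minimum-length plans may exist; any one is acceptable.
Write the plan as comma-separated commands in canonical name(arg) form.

move(2), move(2), strafe(left, 2)

start: at (4,2), heading left
1. move(2) → at (2,2), heading left
2. move(2) → at (0,2), heading left
3. strafe(left, 2) → at (0,0), heading left
shorter routes all fall short; 3 is best.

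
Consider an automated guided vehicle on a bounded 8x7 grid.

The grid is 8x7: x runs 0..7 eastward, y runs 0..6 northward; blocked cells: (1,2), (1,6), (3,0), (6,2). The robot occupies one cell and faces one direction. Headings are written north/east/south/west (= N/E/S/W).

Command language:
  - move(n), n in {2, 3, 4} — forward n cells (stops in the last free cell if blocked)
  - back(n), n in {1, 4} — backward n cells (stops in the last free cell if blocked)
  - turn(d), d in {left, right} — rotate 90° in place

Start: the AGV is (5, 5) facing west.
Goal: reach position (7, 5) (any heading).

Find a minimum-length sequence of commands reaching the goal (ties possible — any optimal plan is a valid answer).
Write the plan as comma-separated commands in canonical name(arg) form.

back(4)

from: (5, 5) facing west
[1] after back(4): (7, 5) facing west
minimal: 1 command(s), checked below 1.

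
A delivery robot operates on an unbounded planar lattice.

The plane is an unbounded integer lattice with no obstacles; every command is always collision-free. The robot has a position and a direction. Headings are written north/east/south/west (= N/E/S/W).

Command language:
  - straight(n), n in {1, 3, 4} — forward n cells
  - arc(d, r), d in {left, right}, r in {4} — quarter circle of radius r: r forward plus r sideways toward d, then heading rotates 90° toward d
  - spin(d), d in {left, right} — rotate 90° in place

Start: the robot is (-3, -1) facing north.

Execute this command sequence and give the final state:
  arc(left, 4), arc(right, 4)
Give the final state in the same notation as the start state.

(-11, 7) facing north

begin: (-3, -1) facing north
step 1 (arc(left, 4)): (-7, 3) facing west
step 2 (arc(right, 4)): (-11, 7) facing north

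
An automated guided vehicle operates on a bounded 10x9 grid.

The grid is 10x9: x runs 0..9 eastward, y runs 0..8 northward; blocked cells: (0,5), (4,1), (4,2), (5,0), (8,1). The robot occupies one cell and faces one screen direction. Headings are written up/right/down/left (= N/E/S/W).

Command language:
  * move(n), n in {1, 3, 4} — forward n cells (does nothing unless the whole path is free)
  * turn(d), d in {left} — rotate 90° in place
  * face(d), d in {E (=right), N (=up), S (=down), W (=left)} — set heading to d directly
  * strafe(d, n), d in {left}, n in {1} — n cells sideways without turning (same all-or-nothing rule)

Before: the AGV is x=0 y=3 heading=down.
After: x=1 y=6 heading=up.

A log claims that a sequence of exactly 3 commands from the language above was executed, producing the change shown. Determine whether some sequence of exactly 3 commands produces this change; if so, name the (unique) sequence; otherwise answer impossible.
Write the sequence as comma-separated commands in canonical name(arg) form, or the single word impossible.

key: running move(3) before strafe(left, 1) would end elsewhere — order is forced
t0: x=0 y=3 heading=down
[1] after strafe(left, 1): x=1 y=3 heading=down
[2] after face(N): x=1 y=3 heading=up
[3] after move(3): x=1 y=6 heading=up
no other 3-command option fits: unique.

strafe(left, 1), face(N), move(3)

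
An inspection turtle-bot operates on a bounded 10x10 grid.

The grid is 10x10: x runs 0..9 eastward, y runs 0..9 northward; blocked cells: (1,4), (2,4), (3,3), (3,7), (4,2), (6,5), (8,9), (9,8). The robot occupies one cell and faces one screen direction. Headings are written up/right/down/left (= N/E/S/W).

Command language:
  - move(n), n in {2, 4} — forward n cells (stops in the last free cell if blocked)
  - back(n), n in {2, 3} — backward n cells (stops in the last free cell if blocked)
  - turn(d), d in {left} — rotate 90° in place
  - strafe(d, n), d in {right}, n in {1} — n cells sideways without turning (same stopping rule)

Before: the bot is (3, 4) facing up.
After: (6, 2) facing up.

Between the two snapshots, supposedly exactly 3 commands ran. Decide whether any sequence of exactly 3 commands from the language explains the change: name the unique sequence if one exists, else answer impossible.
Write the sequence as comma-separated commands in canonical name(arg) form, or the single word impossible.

all 216 sequences checked — none match.

impossible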